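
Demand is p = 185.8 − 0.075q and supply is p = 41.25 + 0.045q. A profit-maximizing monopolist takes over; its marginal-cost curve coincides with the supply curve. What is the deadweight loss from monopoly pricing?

12878.88

Competitive equilibrium: 185.8 − 0.075q = 41.25 + 0.045q → q* = 1204.583333, p* = 95.45625.
Marginal revenue: MR = 185.8 − 0.15q. Set MR = MC: 185.8 − 0.15q = 41.25 + 0.045q → q_m = 741.282051.
Price p_m = 185.8 − 0.075·741.282051 = 130.203846; MC(q_m) = 41.25 + 0.045·741.282051 = 74.607692.
Competitive q* = 1204.583333, so Δq = 463.301282; wedge = 130.203846 − 74.607692 = 55.596154.
The triangle = ½ × 463.301282 × 55.596154 = 12878.88.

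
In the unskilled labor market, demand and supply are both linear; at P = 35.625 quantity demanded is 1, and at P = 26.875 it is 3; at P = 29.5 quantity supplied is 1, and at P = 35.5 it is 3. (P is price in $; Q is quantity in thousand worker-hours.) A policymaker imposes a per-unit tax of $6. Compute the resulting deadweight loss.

Demand slope = (26.875 − 35.625)/(3 − 1) = −4.375, so P = 40 − 4.375Q.
Supply slope = (35.5 − 29.5)/(3 − 1) = 3, so P = 26.5 + 3Q.
Competitive equilibrium: 40 − 4.375Q = 26.5 + 3Q → Q* = 1.8305, P* = 31.9915.
With the tax, the buyer price exceeds the seller price by 6: (40 − 4.375Q) − (26.5 + 3Q) = 6 → Q' = 1.0169.
ΔQ = 1.8305 − 1.0169 = 0.8136; the wedge equals the tax, 6.
Deadweight loss = ½ × 0.8136 × 6 = $2.44 thousand.

$2.44 thousand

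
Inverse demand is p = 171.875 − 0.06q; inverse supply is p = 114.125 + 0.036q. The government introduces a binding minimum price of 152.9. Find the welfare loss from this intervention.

3907.35

Competitive equilibrium: 171.875 − 0.06q = 114.125 + 0.036q → q* = 601.5625, p* = 135.7813.
At the floor p = 152.9, quantity demanded = (171.875 − 152.9)/0.06 = 316.25.
Sellers' marginal cost at q' = 316.25: 114.125 + 0.036·316.25 = 125.51.
Δq = 601.5625 − 316.25 = 285.3125; wedge = 152.9 − 125.51 = 27.39.
DWL = ½ × 285.3125 × 27.39 = 3907.35.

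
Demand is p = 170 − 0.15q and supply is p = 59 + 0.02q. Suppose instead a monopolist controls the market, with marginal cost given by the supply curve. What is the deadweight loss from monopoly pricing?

Competitive equilibrium: 170 − 0.15q = 59 + 0.02q → q* = 652.94118, p* = 72.05882.
Marginal revenue: MR = 170 − 0.3q. Set MR = MC: 170 − 0.3q = 59 + 0.02q → q_m = 346.875.
Price p_m = 170 − 0.15·346.875 = 117.96875; MC(q_m) = 59 + 0.02·346.875 = 65.9375.
Competitive q* = 652.94118, so Δq = 306.06618; wedge = 117.96875 − 65.9375 = 52.03125.
DWL = ½ × 306.06618 × 52.03125 = 7962.50.

7962.50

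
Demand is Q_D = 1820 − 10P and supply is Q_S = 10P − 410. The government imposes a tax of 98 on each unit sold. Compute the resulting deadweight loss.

24010

In inverse form: demand P = 182 − 0.1Q, supply P = 41 + 0.1Q.
Competitive equilibrium: 182 − 0.1Q = 41 + 0.1Q → Q* = 705, P* = 111.5.
With the tax, the buyer price exceeds the seller price by 98: (182 − 0.1Q) − (41 + 0.1Q) = 98 → Q' = 215.
ΔQ = 705 − 215 = 490; the wedge equals the tax, 98.
DWL = ½ × 490 × 98 = 24010.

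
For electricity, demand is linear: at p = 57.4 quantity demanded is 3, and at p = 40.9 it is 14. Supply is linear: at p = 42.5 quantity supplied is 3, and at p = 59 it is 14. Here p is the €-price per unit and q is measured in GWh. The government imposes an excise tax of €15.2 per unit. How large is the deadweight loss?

Demand slope = (40.9 − 57.4)/(14 − 3) = −1.5, so p = 61.9 − 1.5q.
Supply slope = (59 − 42.5)/(14 − 3) = 1.5, so p = 38 + 1.5q.
Competitive equilibrium: 61.9 − 1.5q = 38 + 1.5q → q* = 7.9667, p* = 49.95.
With the tax, the buyer price exceeds the seller price by 15.2: (61.9 − 1.5q) − (38 + 1.5q) = 15.2 → q' = 2.9.
Δq = 7.9667 − 2.9 = 5.0667; the wedge equals the tax, 15.2.
Welfare loss = ½ × 5.0667 × 15.2 = €38.51.

€38.51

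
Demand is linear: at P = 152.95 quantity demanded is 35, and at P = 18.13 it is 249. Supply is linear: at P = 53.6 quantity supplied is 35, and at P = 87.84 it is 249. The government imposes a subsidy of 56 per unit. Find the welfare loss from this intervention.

1984.81

Demand slope = (18.13 − 152.95)/(249 − 35) = −0.63, so P = 175 − 0.63Q.
Supply slope = (87.84 − 53.6)/(249 − 35) = 0.16, so P = 48 + 0.16Q.
Competitive equilibrium: 175 − 0.63Q = 48 + 0.16Q → Q* = 160.7595, P* = 73.7215.
The subsidy lowers effective supply by 56: P = 0.16Q − 8.
New quantity: 175 − 0.63Q = 0.16Q − 8 → Q' = 231.6456.
Overproduction ΔQ = 231.6456 − 160.7595 = 70.8861; wedge = subsidy = 56.
Deadweight loss = ½ × 70.8861 × 56 = 1984.81.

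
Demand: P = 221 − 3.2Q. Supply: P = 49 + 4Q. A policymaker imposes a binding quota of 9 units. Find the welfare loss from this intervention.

Competitive equilibrium: 221 − 3.2Q = 49 + 4Q → Q* = 23.88889, P* = 144.55556.
At Q = 9: demand price = 221 − 3.2·9 = 192.2; supply price = 49 + 4·9 = 85.
ΔQ = 23.88889 − 9 = 14.88889; wedge = 192.2 − 85 = 107.2.
The triangle = ½ × 14.88889 × 107.2 = 798.04.

798.04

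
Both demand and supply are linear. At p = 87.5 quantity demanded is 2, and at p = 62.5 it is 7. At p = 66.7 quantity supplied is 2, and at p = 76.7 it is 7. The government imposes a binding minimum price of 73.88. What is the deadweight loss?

0.21

Demand slope = (62.5 − 87.5)/(7 − 2) = −5, so p = 97.5 − 5q.
Supply slope = (76.7 − 66.7)/(7 − 2) = 2, so p = 62.7 + 2q.
Competitive equilibrium: 97.5 − 5q = 62.7 + 2q → q* = 4.9714, p* = 72.6429.
At the floor p = 73.88, quantity demanded = (97.5 − 73.88)/5 = 4.724.
Sellers' marginal cost at q' = 4.724: 62.7 + 2·4.724 = 72.148.
Δq = 4.9714 − 4.724 = 0.2474; wedge = 73.88 − 72.148 = 1.732.
The triangle = ½ × 0.2474 × 1.732 = 0.21.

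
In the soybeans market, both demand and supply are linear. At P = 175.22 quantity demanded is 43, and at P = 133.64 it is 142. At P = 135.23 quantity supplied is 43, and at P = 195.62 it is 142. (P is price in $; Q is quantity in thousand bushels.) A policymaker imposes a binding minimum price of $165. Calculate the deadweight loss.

Demand slope = (133.64 − 175.22)/(142 − 43) = −0.42, so P = 193.28 − 0.42Q.
Supply slope = (195.62 − 135.23)/(142 − 43) = 0.61, so P = 109 + 0.61Q.
Competitive equilibrium: 193.28 − 0.42Q = 109 + 0.61Q → Q* = 81.8252, P* = 158.9134.
At the floor P = 165, quantity demanded = (193.28 − 165)/0.42 = 67.3333.
Sellers' marginal cost at Q' = 67.3333: 109 + 0.61·67.3333 = 150.0733.
ΔQ = 81.8252 − 67.3333 = 14.4919; wedge = 165 − 150.0733 = 14.9267.
Welfare loss = ½ × 14.4919 × 14.9267 = $108.16 thousand.

$108.16 thousand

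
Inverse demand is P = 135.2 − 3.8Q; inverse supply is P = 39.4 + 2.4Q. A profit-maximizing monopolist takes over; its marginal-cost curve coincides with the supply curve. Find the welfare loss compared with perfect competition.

106.88

Competitive equilibrium: 135.2 − 3.8Q = 39.4 + 2.4Q → Q* = 15.45161, P* = 76.48387.
Marginal revenue: MR = 135.2 − 7.6Q. Set MR = MC: 135.2 − 7.6Q = 39.4 + 2.4Q → Q_m = 9.58.
Price P_m = 135.2 − 3.8·9.58 = 98.796; MC(Q_m) = 39.4 + 2.4·9.58 = 62.392.
Competitive Q* = 15.45161, so ΔQ = 5.87161; wedge = 98.796 − 62.392 = 36.404.
The triangle = ½ × 5.87161 × 36.404 = 106.88.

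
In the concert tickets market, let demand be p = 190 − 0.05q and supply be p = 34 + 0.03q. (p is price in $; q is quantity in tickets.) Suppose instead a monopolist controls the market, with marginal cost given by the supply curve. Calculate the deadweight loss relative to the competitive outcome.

Competitive equilibrium: 190 − 0.05q = 34 + 0.03q → q* = 1950, p* = 92.5.
Marginal revenue: MR = 190 − 0.1q. Set MR = MC: 190 − 0.1q = 34 + 0.03q → q_m = 1200.
Price p_m = 190 − 0.05·1200 = 130; MC(q_m) = 34 + 0.03·1200 = 70.
Competitive q* = 1950, so Δq = 750; wedge = 130 − 70 = 60.
Deadweight loss = ½ × 750 × 60 = $22500.

$22500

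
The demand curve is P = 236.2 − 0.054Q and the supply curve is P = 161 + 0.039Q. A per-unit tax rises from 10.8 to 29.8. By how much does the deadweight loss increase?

Competitive equilibrium: 236.2 − 0.054Q = 161 + 0.039Q → Q* = 808.6022, P* = 192.5355.
For a per-unit tax t: ΔQ = t/0.093, so DWL = ½·t·(t/0.093) = t²/0.186.
At t = 10.8: DWL = 627.097. At t = 29.8: DWL = 4774.409.
Increase = 4774.409 − 627.097 = 4147.31.

4147.31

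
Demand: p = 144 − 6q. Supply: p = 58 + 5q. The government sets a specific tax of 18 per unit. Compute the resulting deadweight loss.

Competitive equilibrium: 144 − 6q = 58 + 5q → q* = 7.8182, p* = 97.0909.
With the tax, the buyer price exceeds the seller price by 18: (144 − 6q) − (58 + 5q) = 18 → q' = 6.1818.
Δq = 7.8182 − 6.1818 = 1.6364; the wedge equals the tax, 18.
DWL = ½ × 1.6364 × 18 = 14.73.

14.73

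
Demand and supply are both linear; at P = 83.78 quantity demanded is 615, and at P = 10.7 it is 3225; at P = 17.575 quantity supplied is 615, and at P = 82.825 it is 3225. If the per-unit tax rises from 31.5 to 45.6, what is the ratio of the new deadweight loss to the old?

2.096

Demand slope = (10.7 − 83.78)/(3225 − 615) = −0.028, so P = 101 − 0.028Q.
Supply slope = (82.825 − 17.575)/(3225 − 615) = 0.025, so P = 2.2 + 0.025Q.
Competitive equilibrium: 101 − 0.028Q = 2.2 + 0.025Q → Q* = 1864.1509, P* = 48.8038.
For a per-unit tax t: ΔQ = t/0.053, so DWL = ½·t·(t/0.053) = t²/0.106.
At t = 31.5: DWL = 9360.849. At t = 45.6: DWL = 19616.604.
Ratio = (45.6/31.5)² = 2.096.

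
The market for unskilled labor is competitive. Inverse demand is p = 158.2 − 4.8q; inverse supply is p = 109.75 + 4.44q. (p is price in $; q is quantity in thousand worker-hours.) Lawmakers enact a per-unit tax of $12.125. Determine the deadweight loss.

Competitive equilibrium: 158.2 − 4.8q = 109.75 + 4.44q → q* = 5.2435, p* = 133.0312.
With the tax, the buyer price exceeds the seller price by 12.125: (158.2 − 4.8q) − (109.75 + 4.44q) = 12.125 → q' = 3.9313.
Δq = 5.2435 − 3.9313 = 1.3122; the wedge equals the tax, 12.125.
DWL = ½ × 1.3122 × 12.125 = $7.96 thousand.

$7.96 thousand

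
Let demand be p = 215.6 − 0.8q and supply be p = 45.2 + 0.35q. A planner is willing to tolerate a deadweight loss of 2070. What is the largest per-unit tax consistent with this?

69

Competitive equilibrium: 215.6 − 0.8q = 45.2 + 0.35q → q* = 148.1739, p* = 97.0609.
A tax t gives Δq = t/1.15 and wedge t, so DWL = t²/2.3.
t²/2.3 = 2070 → t² = 4761 → t = 69.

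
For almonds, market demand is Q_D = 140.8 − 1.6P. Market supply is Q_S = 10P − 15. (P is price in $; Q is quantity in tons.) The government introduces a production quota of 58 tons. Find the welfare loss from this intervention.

In inverse form: demand P = 88 − 0.625Q, supply P = 1.5 + 0.1Q.
Competitive equilibrium: 88 − 0.625Q = 1.5 + 0.1Q → Q* = 119.3103, P* = 13.431.
At Q = 58: demand price = 88 − 0.625·58 = 51.75; supply price = 1.5 + 0.1·58 = 7.3.
ΔQ = 119.3103 − 58 = 61.3103; wedge = 51.75 − 7.3 = 44.45.
The triangle = ½ × 61.3103 × 44.45 = $1362.62.

$1362.62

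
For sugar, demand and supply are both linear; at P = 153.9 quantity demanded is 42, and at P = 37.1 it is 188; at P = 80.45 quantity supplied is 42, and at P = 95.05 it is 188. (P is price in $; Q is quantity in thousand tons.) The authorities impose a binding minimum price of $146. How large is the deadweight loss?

Demand slope = (37.1 − 153.9)/(188 − 42) = −0.8, so P = 187.5 − 0.8Q.
Supply slope = (95.05 − 80.45)/(188 − 42) = 0.1, so P = 76.25 + 0.1Q.
Competitive equilibrium: 187.5 − 0.8Q = 76.25 + 0.1Q → Q* = 123.6111, P* = 88.6111.
At the floor P = 146, quantity demanded = (187.5 − 146)/0.8 = 51.875.
Sellers' marginal cost at Q' = 51.875: 76.25 + 0.1·51.875 = 81.4375.
ΔQ = 123.6111 − 51.875 = 71.7361; wedge = 146 − 81.4375 = 64.5625.
Deadweight loss = ½ × 71.7361 × 64.5625 = $2315.73 thousand.

$2315.73 thousand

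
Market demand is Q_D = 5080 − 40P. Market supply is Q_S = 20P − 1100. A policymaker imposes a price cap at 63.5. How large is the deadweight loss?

In inverse form: demand P = 127 − 0.025Q, supply P = 55 + 0.05Q.
Competitive equilibrium: 127 − 0.025Q = 55 + 0.05Q → Q* = 960, P* = 103.
At the ceiling P = 63.5, quantity supplied = (63.5 − 55)/0.05 = 170.
Willingness to pay at Q' = 170: 127 − 0.025·170 = 122.75.
ΔQ = 960 − 170 = 790; wedge = 122.75 − 63.5 = 59.25.
Deadweight loss = ½ × 790 × 59.25 = 23403.75.

23403.75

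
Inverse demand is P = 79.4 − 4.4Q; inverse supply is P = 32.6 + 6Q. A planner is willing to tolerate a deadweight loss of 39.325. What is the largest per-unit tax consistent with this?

28.6

Competitive equilibrium: 79.4 − 4.4Q = 32.6 + 6Q → Q* = 4.5, P* = 59.6.
A tax t gives ΔQ = t/10.4 and wedge t, so DWL = t²/20.8.
t²/20.8 = 39.325 → t² = 817.96 → t = 28.6.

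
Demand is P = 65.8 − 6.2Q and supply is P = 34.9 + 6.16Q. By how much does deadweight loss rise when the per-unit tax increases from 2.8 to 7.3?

Competitive equilibrium: 65.8 − 6.2Q = 34.9 + 6.16Q → Q* = 2.5, P* = 50.3.
For a per-unit tax t: ΔQ = t/12.36, so DWL = ½·t·(t/12.36) = t²/24.72.
At t = 2.8: DWL = 0.317. At t = 7.3: DWL = 2.156.
Increase = 2.156 − 0.317 = 1.84.

1.84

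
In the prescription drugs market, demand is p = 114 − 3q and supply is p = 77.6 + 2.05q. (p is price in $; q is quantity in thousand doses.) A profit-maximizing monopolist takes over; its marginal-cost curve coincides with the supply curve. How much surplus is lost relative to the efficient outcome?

Competitive equilibrium: 114 − 3q = 77.6 + 2.05q → q* = 7.2079, p* = 92.3762.
Marginal revenue: MR = 114 − 6q. Set MR = MC: 114 − 6q = 77.6 + 2.05q → q_m = 4.5217.
Price p_m = 114 − 3·4.5217 = 100.4349; MC(q_m) = 77.6 + 2.05·4.5217 = 86.8695.
Competitive q* = 7.2079, so Δq = 2.6862; wedge = 100.4349 − 86.8695 = 13.5654.
The triangle = ½ × 2.6862 × 13.5654 = $18.22 thousand.

$18.22 thousand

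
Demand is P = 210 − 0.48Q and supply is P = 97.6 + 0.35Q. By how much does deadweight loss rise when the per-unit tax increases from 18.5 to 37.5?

Competitive equilibrium: 210 − 0.48Q = 97.6 + 0.35Q → Q* = 135.4217, P* = 144.9976.
For a per-unit tax t: ΔQ = t/0.83, so DWL = ½·t·(t/0.83) = t²/1.66.
At t = 18.5: DWL = 206.175. At t = 37.5: DWL = 847.139.
Increase = 847.139 − 206.175 = 640.96.

640.96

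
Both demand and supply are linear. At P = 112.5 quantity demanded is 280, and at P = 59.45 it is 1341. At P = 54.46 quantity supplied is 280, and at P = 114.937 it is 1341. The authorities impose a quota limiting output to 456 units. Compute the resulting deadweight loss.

Demand slope = (59.45 − 112.5)/(1341 − 280) = −0.05, so P = 126.5 − 0.05Q.
Supply slope = (114.937 − 54.46)/(1341 − 280) = 0.057, so P = 38.5 + 0.057Q.
Competitive equilibrium: 126.5 − 0.05Q = 38.5 + 0.057Q → Q* = 822.4299, P* = 85.3785.
At Q = 456: demand price = 126.5 − 0.05·456 = 103.7; supply price = 38.5 + 0.057·456 = 64.492.
ΔQ = 822.4299 − 456 = 366.4299; wedge = 103.7 − 64.492 = 39.208.
Welfare loss = ½ × 366.4299 × 39.208 = 7183.49.

7183.49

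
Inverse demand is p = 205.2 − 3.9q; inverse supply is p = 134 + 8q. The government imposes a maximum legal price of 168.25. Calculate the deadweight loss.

Competitive equilibrium: 205.2 − 3.9q = 134 + 8q → q* = 5.9832, p* = 181.8655.
At the ceiling p = 168.25, quantity supplied = (168.25 − 134)/8 = 4.2813.
Willingness to pay at q' = 4.2813: 205.2 − 3.9·4.2813 = 188.5029.
Δq = 5.9832 − 4.2813 = 1.7019; wedge = 188.5029 − 168.25 = 20.2529.
The triangle = ½ × 1.7019 × 20.2529 = 17.23.

17.23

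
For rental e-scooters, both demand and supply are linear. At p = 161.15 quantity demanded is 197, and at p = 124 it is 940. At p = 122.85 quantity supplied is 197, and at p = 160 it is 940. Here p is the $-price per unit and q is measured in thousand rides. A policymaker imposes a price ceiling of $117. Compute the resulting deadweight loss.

$12500 thousand

Demand slope = (124 − 161.15)/(940 − 197) = −0.05, so p = 171 − 0.05q.
Supply slope = (160 − 122.85)/(940 − 197) = 0.05, so p = 113 + 0.05q.
Competitive equilibrium: 171 − 0.05q = 113 + 0.05q → q* = 580, p* = 142.
At the ceiling p = 117, quantity supplied = (117 − 113)/0.05 = 80.
Willingness to pay at q' = 80: 171 − 0.05·80 = 167.
Δq = 580 − 80 = 500; wedge = 167 − 117 = 50.
DWL = ½ × 500 × 50 = $12500 thousand.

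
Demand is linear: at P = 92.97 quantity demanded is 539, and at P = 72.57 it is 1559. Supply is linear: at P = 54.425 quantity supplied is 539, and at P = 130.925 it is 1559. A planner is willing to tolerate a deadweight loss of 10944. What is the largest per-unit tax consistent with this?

Demand slope = (72.57 − 92.97)/(1559 − 539) = −0.02, so P = 103.75 − 0.02Q.
Supply slope = (130.925 − 54.425)/(1559 − 539) = 0.075, so P = 14 + 0.075Q.
Competitive equilibrium: 103.75 − 0.02Q = 14 + 0.075Q → Q* = 944.7368, P* = 84.8553.
A tax t gives ΔQ = t/0.095 and wedge t, so DWL = t²/0.19.
t²/0.19 = 10944 → t² = 2079.36 → t = 45.6.

45.6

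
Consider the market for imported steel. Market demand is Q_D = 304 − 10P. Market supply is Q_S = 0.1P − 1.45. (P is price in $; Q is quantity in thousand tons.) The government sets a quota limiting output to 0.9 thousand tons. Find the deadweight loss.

In inverse form: demand P = 30.4 − 0.1Q, supply P = 14.5 + 10Q.
Competitive equilibrium: 30.4 − 0.1Q = 14.5 + 10Q → Q* = 1.5743, P* = 30.2426.
At Q = 0.9: demand price = 30.4 − 0.1·0.9 = 30.31; supply price = 14.5 + 10·0.9 = 23.5.
ΔQ = 1.5743 − 0.9 = 0.6743; wedge = 30.31 − 23.5 = 6.81.
Deadweight loss = ½ × 0.6743 × 6.81 = $2.30 thousand.

$2.30 thousand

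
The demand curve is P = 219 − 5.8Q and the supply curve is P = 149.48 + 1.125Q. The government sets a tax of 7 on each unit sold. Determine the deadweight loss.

3.54

Competitive equilibrium: 219 − 5.8Q = 149.48 + 1.125Q → Q* = 10.039, P* = 160.7739.
With the tax, the buyer price exceeds the seller price by 7: (219 − 5.8Q) − (149.48 + 1.125Q) = 7 → Q' = 9.0282.
ΔQ = 10.039 − 9.0282 = 1.0108; the wedge equals the tax, 7.
DWL = ½ × 1.0108 × 7 = 3.54.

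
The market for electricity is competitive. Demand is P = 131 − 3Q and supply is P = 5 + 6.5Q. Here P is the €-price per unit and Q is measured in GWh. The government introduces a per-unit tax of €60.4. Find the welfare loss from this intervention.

€192.01

Competitive equilibrium: 131 − 3Q = 5 + 6.5Q → Q* = 13.2632, P* = 91.2105.
With the tax, the buyer price exceeds the seller price by 60.4: (131 − 3Q) − (5 + 6.5Q) = 60.4 → Q' = 6.9053.
ΔQ = 13.2632 − 6.9053 = 6.3579; the wedge equals the tax, 60.4.
The triangle = ½ × 6.3579 × 60.4 = €192.01.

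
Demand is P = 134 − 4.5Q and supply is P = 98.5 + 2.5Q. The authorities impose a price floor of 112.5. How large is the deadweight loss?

Competitive equilibrium: 134 − 4.5Q = 98.5 + 2.5Q → Q* = 5.0714, P* = 111.1786.
At the floor P = 112.5, quantity demanded = (134 − 112.5)/4.5 = 4.7778.
Sellers' marginal cost at Q' = 4.7778: 98.5 + 2.5·4.7778 = 110.4445.
ΔQ = 5.0714 − 4.7778 = 0.2936; wedge = 112.5 − 110.4445 = 2.0555.
The triangle = ½ × 0.2936 × 2.0555 = 0.30.

0.30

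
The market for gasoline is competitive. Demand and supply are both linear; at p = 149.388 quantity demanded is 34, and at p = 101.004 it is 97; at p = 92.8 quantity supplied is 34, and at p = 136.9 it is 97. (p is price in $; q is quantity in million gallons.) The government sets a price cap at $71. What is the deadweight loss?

$3564.87 million

Demand slope = (101.004 − 149.388)/(97 − 34) = −0.768, so p = 175.5 − 0.768q.
Supply slope = (136.9 − 92.8)/(97 − 34) = 0.7, so p = 69 + 0.7q.
Competitive equilibrium: 175.5 − 0.768q = 69 + 0.7q → q* = 72.5477, p* = 119.7834.
At the ceiling p = 71, quantity supplied = (71 − 69)/0.7 = 2.8571.
Willingness to pay at q' = 2.8571: 175.5 − 0.768·2.8571 = 173.3057.
Δq = 72.5477 − 2.8571 = 69.6906; wedge = 173.3057 − 71 = 102.3057.
Welfare loss = ½ × 69.6906 × 102.3057 = $3564.87 million.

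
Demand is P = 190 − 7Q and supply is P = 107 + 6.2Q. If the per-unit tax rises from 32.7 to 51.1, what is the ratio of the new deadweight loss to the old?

2.442

Competitive equilibrium: 190 − 7Q = 107 + 6.2Q → Q* = 6.2879, P* = 145.9848.
For a per-unit tax t: ΔQ = t/13.2, so DWL = ½·t·(t/13.2) = t²/26.4.
At t = 32.7: DWL = 40.503. At t = 51.1: DWL = 98.909.
Ratio = (51.1/32.7)² = 2.442.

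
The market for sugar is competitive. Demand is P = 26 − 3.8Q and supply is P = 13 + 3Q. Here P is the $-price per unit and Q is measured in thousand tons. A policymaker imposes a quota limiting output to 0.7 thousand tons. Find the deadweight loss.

Competitive equilibrium: 26 − 3.8Q = 13 + 3Q → Q* = 1.9118, P* = 18.7353.
At Q = 0.7: demand price = 26 − 3.8·0.7 = 23.34; supply price = 13 + 3·0.7 = 15.1.
ΔQ = 1.9118 − 0.7 = 1.2118; wedge = 23.34 − 15.1 = 8.24.
DWL = ½ × 1.2118 × 8.24 = $4.99 thousand.

$4.99 thousand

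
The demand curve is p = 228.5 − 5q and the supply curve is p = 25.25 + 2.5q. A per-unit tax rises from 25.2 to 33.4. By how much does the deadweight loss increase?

Competitive equilibrium: 228.5 − 5q = 25.25 + 2.5q → q* = 27.1, p* = 93.
For a per-unit tax t: Δq = t/7.5, so DWL = ½·t·(t/7.5) = t²/15.
At t = 25.2: DWL = 42.336. At t = 33.4: DWL = 74.3707.
Increase = 74.3707 − 42.336 = 32.03.

32.03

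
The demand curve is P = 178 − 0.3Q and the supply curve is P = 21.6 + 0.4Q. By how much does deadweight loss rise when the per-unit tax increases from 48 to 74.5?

Competitive equilibrium: 178 − 0.3Q = 21.6 + 0.4Q → Q* = 223.4286, P* = 110.9714.
For a per-unit tax t: ΔQ = t/0.7, so DWL = ½·t·(t/0.7) = t²/1.4.
At t = 48: DWL = 1645.714. At t = 74.5: DWL = 3964.464.
Increase = 3964.464 − 1645.714 = 2318.75.

2318.75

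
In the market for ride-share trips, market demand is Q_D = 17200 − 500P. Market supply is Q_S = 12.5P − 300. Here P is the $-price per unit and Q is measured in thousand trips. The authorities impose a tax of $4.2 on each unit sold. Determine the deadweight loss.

In inverse form: demand P = 34.4 − 0.002Q, supply P = 24 + 0.08Q.
Competitive equilibrium: 34.4 − 0.002Q = 24 + 0.08Q → Q* = 126.8293, P* = 34.1463.
With the tax, the buyer price exceeds the seller price by 4.2: (34.4 − 0.002Q) − (24 + 0.08Q) = 4.2 → Q' = 75.6098.
ΔQ = 126.8293 − 75.6098 = 51.2195; the wedge equals the tax, 4.2.
Deadweight loss = ½ × 51.2195 × 4.2 = $107.56 thousand.

$107.56 thousand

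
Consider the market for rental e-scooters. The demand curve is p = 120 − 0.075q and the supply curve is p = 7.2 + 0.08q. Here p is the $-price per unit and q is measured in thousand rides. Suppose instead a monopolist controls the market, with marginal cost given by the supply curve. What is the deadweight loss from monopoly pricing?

$4364.39 thousand

Competitive equilibrium: 120 − 0.075q = 7.2 + 0.08q → q* = 727.7419, p* = 65.4194.
Marginal revenue: MR = 120 − 0.15q. Set MR = MC: 120 − 0.15q = 7.2 + 0.08q → q_m = 490.4348.
Price p_m = 120 − 0.075·490.4348 = 83.2174; MC(q_m) = 7.2 + 0.08·490.4348 = 46.4348.
Competitive q* = 727.7419, so Δq = 237.3071; wedge = 83.2174 − 46.4348 = 36.7826.
Welfare loss = ½ × 237.3071 × 36.7826 = $4364.39 thousand.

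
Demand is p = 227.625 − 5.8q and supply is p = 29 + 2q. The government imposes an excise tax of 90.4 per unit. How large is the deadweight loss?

Competitive equilibrium: 227.625 − 5.8q = 29 + 2q → q* = 25.46474, p* = 79.92949.
With the tax, the buyer price exceeds the seller price by 90.4: (227.625 − 5.8q) − (29 + 2q) = 90.4 → q' = 13.875.
Δq = 25.46474 − 13.875 = 11.58974; the wedge equals the tax, 90.4.
Welfare loss = ½ × 11.58974 × 90.4 = 523.86.

523.86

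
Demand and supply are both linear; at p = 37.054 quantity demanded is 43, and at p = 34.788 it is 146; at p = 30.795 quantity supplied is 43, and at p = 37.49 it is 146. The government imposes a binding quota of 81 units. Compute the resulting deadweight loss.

Demand slope = (34.788 − 37.054)/(146 − 43) = −0.022, so p = 38 − 0.022q.
Supply slope = (37.49 − 30.795)/(146 − 43) = 0.065, so p = 28 + 0.065q.
Competitive equilibrium: 38 − 0.022q = 28 + 0.065q → q* = 114.9425, p* = 35.4713.
At q = 81: demand price = 38 − 0.022·81 = 36.218; supply price = 28 + 0.065·81 = 33.265.
Δq = 114.9425 − 81 = 33.9425; wedge = 36.218 − 33.265 = 2.953.
Deadweight loss = ½ × 33.9425 × 2.953 = 50.12.

50.12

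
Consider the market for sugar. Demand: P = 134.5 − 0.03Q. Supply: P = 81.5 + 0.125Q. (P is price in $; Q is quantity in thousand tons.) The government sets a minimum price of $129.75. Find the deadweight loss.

$2612.51 thousand

Competitive equilibrium: 134.5 − 0.03Q = 81.5 + 0.125Q → Q* = 341.93548, P* = 124.24194.
At the floor P = 129.75, quantity demanded = (134.5 − 129.75)/0.03 = 158.33333.
Sellers' marginal cost at Q' = 158.33333: 81.5 + 0.125·158.33333 = 101.29167.
ΔQ = 341.93548 − 158.33333 = 183.60215; wedge = 129.75 − 101.29167 = 28.45833.
DWL = ½ × 183.60215 × 28.45833 = $2612.51 thousand.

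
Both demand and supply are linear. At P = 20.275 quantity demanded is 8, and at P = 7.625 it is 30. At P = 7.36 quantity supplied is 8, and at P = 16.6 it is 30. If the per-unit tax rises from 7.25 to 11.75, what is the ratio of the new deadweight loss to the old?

Demand slope = (7.625 − 20.275)/(30 − 8) = −0.575, so P = 24.875 − 0.575Q.
Supply slope = (16.6 − 7.36)/(30 − 8) = 0.42, so P = 4 + 0.42Q.
Competitive equilibrium: 24.875 − 0.575Q = 4 + 0.42Q → Q* = 20.9799, P* = 12.8116.
For a per-unit tax t: ΔQ = t/0.995, so DWL = ½·t·(t/0.995) = t²/1.99.
At t = 7.25: DWL = 26.413. At t = 11.75: DWL = 69.378.
Ratio = (11.75/7.25)² = 2.627.

2.627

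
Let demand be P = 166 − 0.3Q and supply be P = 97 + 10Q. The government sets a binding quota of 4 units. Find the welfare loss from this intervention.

Competitive equilibrium: 166 − 0.3Q = 97 + 10Q → Q* = 6.699, P* = 163.9903.
At Q = 4: demand price = 166 − 0.3·4 = 164.8; supply price = 97 + 10·4 = 137.
ΔQ = 6.699 − 4 = 2.699; wedge = 164.8 − 137 = 27.8.
The triangle = ½ × 2.699 × 27.8 = 37.52.

37.52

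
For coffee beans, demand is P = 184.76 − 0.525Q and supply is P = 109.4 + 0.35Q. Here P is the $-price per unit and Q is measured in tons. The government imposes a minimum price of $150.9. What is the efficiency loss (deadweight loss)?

Competitive equilibrium: 184.76 − 0.525Q = 109.4 + 0.35Q → Q* = 86.1257, P* = 139.544.
At the floor P = 150.9, quantity demanded = (184.76 − 150.9)/0.525 = 64.4952.
Sellers' marginal cost at Q' = 64.4952: 109.4 + 0.35·64.4952 = 131.9733.
ΔQ = 86.1257 − 64.4952 = 21.6305; wedge = 150.9 − 131.9733 = 18.9267.
Deadweight loss = ½ × 21.6305 × 18.9267 = $204.70.

$204.70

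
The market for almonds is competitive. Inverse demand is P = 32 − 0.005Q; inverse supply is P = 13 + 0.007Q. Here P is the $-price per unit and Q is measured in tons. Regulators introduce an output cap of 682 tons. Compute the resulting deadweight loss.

Competitive equilibrium: 32 − 0.005Q = 13 + 0.007Q → Q* = 1583.3333, P* = 24.0833.
At Q = 682: demand price = 32 − 0.005·682 = 28.59; supply price = 13 + 0.007·682 = 17.774.
ΔQ = 1583.3333 − 682 = 901.3333; wedge = 28.59 − 17.774 = 10.816.
The triangle = ½ × 901.3333 × 10.816 = $4874.41.

$4874.41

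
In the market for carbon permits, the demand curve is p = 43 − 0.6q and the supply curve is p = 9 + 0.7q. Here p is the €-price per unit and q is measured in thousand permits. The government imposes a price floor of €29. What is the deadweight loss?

€5.17 thousand

Competitive equilibrium: 43 − 0.6q = 9 + 0.7q → q* = 26.1538, p* = 27.3077.
At the floor p = 29, quantity demanded = (43 − 29)/0.6 = 23.3333.
Sellers' marginal cost at q' = 23.3333: 9 + 0.7·23.3333 = 25.3333.
Δq = 26.1538 − 23.3333 = 2.8205; wedge = 29 − 25.3333 = 3.6667.
DWL = ½ × 2.8205 × 3.6667 = €5.17 thousand.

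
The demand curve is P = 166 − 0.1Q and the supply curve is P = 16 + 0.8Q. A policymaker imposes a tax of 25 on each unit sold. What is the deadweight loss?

Competitive equilibrium: 166 − 0.1Q = 16 + 0.8Q → Q* = 166.6667, P* = 149.3333.
With the tax, the buyer price exceeds the seller price by 25: (166 − 0.1Q) − (16 + 0.8Q) = 25 → Q' = 138.8889.
ΔQ = 166.6667 − 138.8889 = 27.7778; the wedge equals the tax, 25.
The triangle = ½ × 27.7778 × 25 = 347.22.

347.22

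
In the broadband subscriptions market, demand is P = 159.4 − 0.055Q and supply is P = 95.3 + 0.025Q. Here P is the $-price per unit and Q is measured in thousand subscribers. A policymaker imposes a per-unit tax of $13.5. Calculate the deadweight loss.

Competitive equilibrium: 159.4 − 0.055Q = 95.3 + 0.025Q → Q* = 801.25, P* = 115.3313.
With the tax, the buyer price exceeds the seller price by 13.5: (159.4 − 0.055Q) − (95.3 + 0.025Q) = 13.5 → Q' = 632.5.
ΔQ = 801.25 − 632.5 = 168.75; the wedge equals the tax, 13.5.
DWL = ½ × 168.75 × 13.5 = $1139.06 thousand.

$1139.06 thousand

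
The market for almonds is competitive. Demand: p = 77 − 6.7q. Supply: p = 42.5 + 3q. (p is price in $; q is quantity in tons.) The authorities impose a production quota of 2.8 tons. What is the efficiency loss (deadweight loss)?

$2.78

Competitive equilibrium: 77 − 6.7q = 42.5 + 3q → q* = 3.5567, p* = 53.1701.
At q = 2.8: demand price = 77 − 6.7·2.8 = 58.24; supply price = 42.5 + 3·2.8 = 50.9.
Δq = 3.5567 − 2.8 = 0.7567; wedge = 58.24 − 50.9 = 7.34.
DWL = ½ × 0.7567 × 7.34 = $2.78.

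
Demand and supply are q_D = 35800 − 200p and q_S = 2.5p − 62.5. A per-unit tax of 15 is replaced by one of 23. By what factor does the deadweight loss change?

2.351

In inverse form: demand p = 179 − 0.005q, supply p = 25 + 0.4q.
Competitive equilibrium: 179 − 0.005q = 25 + 0.4q → q* = 380.2469, p* = 177.0988.
For a per-unit tax t: Δq = t/0.405, so DWL = ½·t·(t/0.405) = t²/0.81.
At t = 15: DWL = 277.778. At t = 23: DWL = 653.086.
Ratio = (23/15)² = 2.351.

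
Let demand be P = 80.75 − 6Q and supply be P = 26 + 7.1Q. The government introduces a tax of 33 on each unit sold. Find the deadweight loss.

Competitive equilibrium: 80.75 − 6Q = 26 + 7.1Q → Q* = 4.17939, P* = 55.67366.
With the tax, the buyer price exceeds the seller price by 33: (80.75 − 6Q) − (26 + 7.1Q) = 33 → Q' = 1.66031.
ΔQ = 4.17939 − 1.66031 = 2.51908; the wedge equals the tax, 33.
Welfare loss = ½ × 2.51908 × 33 = 41.56.

41.56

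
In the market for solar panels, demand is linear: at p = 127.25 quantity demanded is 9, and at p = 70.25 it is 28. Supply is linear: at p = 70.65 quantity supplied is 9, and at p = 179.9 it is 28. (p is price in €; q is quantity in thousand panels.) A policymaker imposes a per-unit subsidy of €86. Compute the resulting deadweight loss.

Demand slope = (70.25 − 127.25)/(28 − 9) = −3, so p = 154.25 − 3q.
Supply slope = (179.9 − 70.65)/(28 − 9) = 5.75, so p = 18.9 + 5.75q.
Competitive equilibrium: 154.25 − 3q = 18.9 + 5.75q → q* = 15.4686, p* = 107.8443.
The subsidy lowers effective supply by 86: p = 5.75q − 67.1.
New quantity: 154.25 − 3q = 5.75q − 67.1 → q' = 25.2971.
Overproduction Δq = 25.2971 − 15.4686 = 9.8285; wedge = subsidy = 86.
Deadweight loss = ½ × 9.8285 × 86 = €422.63 thousand.

€422.63 thousand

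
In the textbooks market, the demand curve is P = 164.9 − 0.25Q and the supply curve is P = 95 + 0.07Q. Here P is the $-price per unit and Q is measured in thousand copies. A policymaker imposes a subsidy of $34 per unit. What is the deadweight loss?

$1806.25 thousand

Competitive equilibrium: 164.9 − 0.25Q = 95 + 0.07Q → Q* = 218.4375, P* = 110.2906.
The subsidy lowers effective supply by 34: P = 61 + 0.07Q.
New quantity: 164.9 − 0.25Q = 61 + 0.07Q → Q' = 324.6875.
Overproduction ΔQ = 324.6875 − 218.4375 = 106.25; wedge = subsidy = 34.
Deadweight loss = ½ × 106.25 × 34 = $1806.25 thousand.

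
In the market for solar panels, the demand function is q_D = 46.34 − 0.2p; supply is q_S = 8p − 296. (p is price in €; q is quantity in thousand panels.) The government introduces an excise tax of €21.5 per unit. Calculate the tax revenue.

€726.60 thousand

In inverse form: demand p = 231.7 − 5q, supply p = 37 + 0.125q.
Competitive equilibrium: 231.7 − 5q = 37 + 0.125q → q* = 37.99024, p* = 41.74878.
With the tax, the buyer price exceeds the seller price by 21.5: (231.7 − 5q) − (37 + 0.125q) = 21.5 → q' = 33.79512.
Tax revenue = 21.5 × 33.79512 = €726.60 thousand.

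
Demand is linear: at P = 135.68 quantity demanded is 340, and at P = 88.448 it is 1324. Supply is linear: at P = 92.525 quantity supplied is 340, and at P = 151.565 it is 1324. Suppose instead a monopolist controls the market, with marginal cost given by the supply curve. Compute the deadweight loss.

2796.41

Demand slope = (88.448 − 135.68)/(1324 − 340) = −0.048, so P = 152 − 0.048Q.
Supply slope = (151.565 − 92.525)/(1324 − 340) = 0.06, so P = 72.125 + 0.06Q.
Competitive equilibrium: 152 − 0.048Q = 72.125 + 0.06Q → Q* = 739.5833, P* = 116.5.
Marginal revenue: MR = 152 − 0.096Q. Set MR = MC: 152 − 0.096Q = 72.125 + 0.06Q → Q_m = 512.0192.
Price P_m = 152 − 0.048·512.0192 = 127.4231; MC(Q_m) = 72.125 + 0.06·512.0192 = 102.8462.
Competitive Q* = 739.5833, so ΔQ = 227.5641; wedge = 127.4231 − 102.8462 = 24.5769.
The triangle = ½ × 227.5641 × 24.5769 = 2796.41.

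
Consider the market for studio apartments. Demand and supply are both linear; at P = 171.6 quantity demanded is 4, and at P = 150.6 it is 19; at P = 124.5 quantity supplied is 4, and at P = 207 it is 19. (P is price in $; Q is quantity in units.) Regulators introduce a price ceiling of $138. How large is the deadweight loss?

Demand slope = (150.6 − 171.6)/(19 − 4) = −1.4, so P = 177.2 − 1.4Q.
Supply slope = (207 − 124.5)/(19 − 4) = 5.5, so P = 102.5 + 5.5Q.
Competitive equilibrium: 177.2 − 1.4Q = 102.5 + 5.5Q → Q* = 10.8261, P* = 162.0435.
At the ceiling P = 138, quantity supplied = (138 − 102.5)/5.5 = 6.4545.
Willingness to pay at Q' = 6.4545: 177.2 − 1.4·6.4545 = 168.1637.
ΔQ = 10.8261 − 6.4545 = 4.3716; wedge = 168.1637 − 138 = 30.1637.
DWL = ½ × 4.3716 × 30.1637 = $65.93.

$65.93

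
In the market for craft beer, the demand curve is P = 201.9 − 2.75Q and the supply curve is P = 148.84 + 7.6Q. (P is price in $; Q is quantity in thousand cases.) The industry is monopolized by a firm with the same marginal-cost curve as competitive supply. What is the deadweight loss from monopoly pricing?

Competitive equilibrium: 201.9 − 2.75Q = 148.84 + 7.6Q → Q* = 5.1266, P* = 187.8019.
Marginal revenue: MR = 201.9 − 5.5Q. Set MR = MC: 201.9 − 5.5Q = 148.84 + 7.6Q → Q_m = 4.0504.
Price P_m = 201.9 − 2.75·4.0504 = 190.7614; MC(Q_m) = 148.84 + 7.6·4.0504 = 179.623.
Competitive Q* = 5.1266, so ΔQ = 1.0762; wedge = 190.7614 − 179.623 = 11.1384.
Deadweight loss = ½ × 1.0762 × 11.1384 = $5.99 thousand.

$5.99 thousand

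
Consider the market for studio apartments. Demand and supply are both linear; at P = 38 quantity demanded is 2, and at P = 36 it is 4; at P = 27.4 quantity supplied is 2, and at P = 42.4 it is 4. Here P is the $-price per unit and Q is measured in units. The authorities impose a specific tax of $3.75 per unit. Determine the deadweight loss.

Demand slope = (36 − 38)/(4 − 2) = −1, so P = 40 − Q.
Supply slope = (42.4 − 27.4)/(4 − 2) = 7.5, so P = 12.4 + 7.5Q.
Competitive equilibrium: 40 − Q = 12.4 + 7.5Q → Q* = 3.2471, P* = 36.7529.
With the tax, the buyer price exceeds the seller price by 3.75: (40 − Q) − (12.4 + 7.5Q) = 3.75 → Q' = 2.8059.
ΔQ = 3.2471 − 2.8059 = 0.4412; the wedge equals the tax, 3.75.
Welfare loss = ½ × 0.4412 × 3.75 = $0.83.

$0.83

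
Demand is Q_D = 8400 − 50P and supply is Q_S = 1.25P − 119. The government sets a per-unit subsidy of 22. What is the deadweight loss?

295.12

In inverse form: demand P = 168 − 0.02Q, supply P = 95.2 + 0.8Q.
Competitive equilibrium: 168 − 0.02Q = 95.2 + 0.8Q → Q* = 88.7805, P* = 166.2244.
The subsidy lowers effective supply by 22: P = 73.2 + 0.8Q.
New quantity: 168 − 0.02Q = 73.2 + 0.8Q → Q' = 115.6098.
Overproduction ΔQ = 115.6098 − 88.7805 = 26.8293; wedge = subsidy = 22.
Deadweight loss = ½ × 26.8293 × 22 = 295.12.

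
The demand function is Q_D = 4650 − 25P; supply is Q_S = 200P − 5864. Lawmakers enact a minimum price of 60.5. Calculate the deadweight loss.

2666.86

In inverse form: demand P = 186 − 0.04Q, supply P = 29.32 + 0.005Q.
Competitive equilibrium: 186 − 0.04Q = 29.32 + 0.005Q → Q* = 3481.7778, P* = 46.7289.
At the floor P = 60.5, quantity demanded = (186 − 60.5)/0.04 = 3137.5.
Sellers' marginal cost at Q' = 3137.5: 29.32 + 0.005·3137.5 = 45.0075.
ΔQ = 3481.7778 − 3137.5 = 344.2778; wedge = 60.5 − 45.0075 = 15.4925.
Deadweight loss = ½ × 344.2778 × 15.4925 = 2666.86.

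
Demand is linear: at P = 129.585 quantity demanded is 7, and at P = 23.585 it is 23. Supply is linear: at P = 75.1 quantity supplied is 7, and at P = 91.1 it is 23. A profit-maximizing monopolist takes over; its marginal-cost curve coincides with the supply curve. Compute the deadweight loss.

Demand slope = (23.585 − 129.585)/(23 − 7) = −6.625, so P = 175.96 − 6.625Q.
Supply slope = (91.1 − 75.1)/(23 − 7) = 1, so P = 68.1 + Q.
Competitive equilibrium: 175.96 − 6.625Q = 68.1 + Q → Q* = 14.1456, P* = 82.2456.
Marginal revenue: MR = 175.96 − 13.25Q. Set MR = MC: 175.96 − 13.25Q = 68.1 + Q → Q_m = 7.5691.
Price P_m = 175.96 − 6.625·7.5691 = 125.8147; MC(Q_m) = 68.1 + 1·7.5691 = 75.6691.
Competitive Q* = 14.1456, so ΔQ = 6.5765; wedge = 125.8147 − 75.6691 = 50.1456.
The triangle = ½ × 6.5765 × 50.1456 = 164.89.

164.89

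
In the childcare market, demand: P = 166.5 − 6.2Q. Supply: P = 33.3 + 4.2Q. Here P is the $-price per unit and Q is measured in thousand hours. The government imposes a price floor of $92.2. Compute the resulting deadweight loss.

$3.53 thousand

Competitive equilibrium: 166.5 − 6.2Q = 33.3 + 4.2Q → Q* = 12.8077, P* = 87.0923.
At the floor P = 92.2, quantity demanded = (166.5 − 92.2)/6.2 = 11.9839.
Sellers' marginal cost at Q' = 11.9839: 33.3 + 4.2·11.9839 = 83.6324.
ΔQ = 12.8077 − 11.9839 = 0.8238; wedge = 92.2 − 83.6324 = 8.5676.
The triangle = ½ × 0.8238 × 8.5676 = $3.53 thousand.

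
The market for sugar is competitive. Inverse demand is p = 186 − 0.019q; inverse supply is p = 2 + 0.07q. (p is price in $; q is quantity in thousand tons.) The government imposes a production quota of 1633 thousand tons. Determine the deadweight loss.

$8397.91 thousand

Competitive equilibrium: 186 − 0.019q = 2 + 0.07q → q* = 2067.4157, p* = 146.7191.
At q = 1633: demand price = 186 − 0.019·1633 = 154.973; supply price = 2 + 0.07·1633 = 116.31.
Δq = 2067.4157 − 1633 = 434.4157; wedge = 154.973 − 116.31 = 38.663.
DWL = ½ × 434.4157 × 38.663 = $8397.91 thousand.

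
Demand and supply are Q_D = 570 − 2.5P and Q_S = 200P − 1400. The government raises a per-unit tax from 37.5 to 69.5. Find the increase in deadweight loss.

In inverse form: demand P = 228 − 0.4Q, supply P = 7 + 0.005Q.
Competitive equilibrium: 228 − 0.4Q = 7 + 0.005Q → Q* = 545.679, P* = 9.7284.
For a per-unit tax t: ΔQ = t/0.405, so DWL = ½·t·(t/0.405) = t²/0.81.
At t = 37.5: DWL = 1736.111. At t = 69.5: DWL = 5963.272.
Increase = 5963.272 − 1736.111 = 4227.16.

4227.16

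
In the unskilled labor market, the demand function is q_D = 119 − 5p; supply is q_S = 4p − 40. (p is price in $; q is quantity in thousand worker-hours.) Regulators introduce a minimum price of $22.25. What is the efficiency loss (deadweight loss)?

$118.16 thousand

In inverse form: demand p = 23.8 − 0.2q, supply p = 10 + 0.25q.
Competitive equilibrium: 23.8 − 0.2q = 10 + 0.25q → q* = 30.6667, p* = 17.6667.
At the floor p = 22.25, quantity demanded = (23.8 − 22.25)/0.2 = 7.75.
Sellers' marginal cost at q' = 7.75: 10 + 0.25·7.75 = 11.9375.
Δq = 30.6667 − 7.75 = 22.9167; wedge = 22.25 − 11.9375 = 10.3125.
Deadweight loss = ½ × 22.9167 × 10.3125 = $118.16 thousand.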